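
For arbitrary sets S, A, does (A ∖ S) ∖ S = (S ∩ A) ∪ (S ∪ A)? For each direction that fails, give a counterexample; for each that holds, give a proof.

(⟸) This inclusion fails. Take S = {1}, A = ∅; then 1 ∈ (S ∩ A) ∪ (S ∪ A) but 1 ∉ (A ∖ S) ∖ S.

(⟹) Let x ∈ (A ∖ S) ∖ S. Then x ∈ A and x ∉ S, from which x ∈ (S ∩ A) ∪ (S ∪ A).

(⊆) holds; (⊇) fails.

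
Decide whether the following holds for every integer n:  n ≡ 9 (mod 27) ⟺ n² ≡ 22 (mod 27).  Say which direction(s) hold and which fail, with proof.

Neither direction holds.

(⇒) This fails: take n = 9. Then 9 ≡ 9 (mod 27), but 9² = 81 ≡ 0 (mod 27), not 22.

(⇐) This fails: take n = 7. Then 7² = 49 ≡ 22 (mod 27), yet 7 ≡ 7 (mod 27), not 9.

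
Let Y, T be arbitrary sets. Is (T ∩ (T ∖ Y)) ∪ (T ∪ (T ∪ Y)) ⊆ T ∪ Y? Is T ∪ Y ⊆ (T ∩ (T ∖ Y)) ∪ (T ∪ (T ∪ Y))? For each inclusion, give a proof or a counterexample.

Forward inclusion. Let x ∈ (T ∩ (T ∖ Y)) ∪ (T ∪ (T ∪ Y)). Then either x ∈ Y and x ∉ T; or x ∈ T and x ∉ Y; or x ∈ Y ∩ T. In each case x ∈ T ∪ Y, so (T ∩ (T ∖ Y)) ∪ (T ∪ (T ∪ Y)) ⊆ T ∪ Y.

Reverse inclusion. Let x ∈ T ∪ Y. Then either x ∈ Y and x ∉ T; or x ∈ T and x ∉ Y; or x ∈ Y ∩ T. In each case x ∈ (T ∩ (T ∖ Y)) ∪ (T ∪ (T ∪ Y)), so T ∪ Y ⊆ (T ∩ (T ∖ Y)) ∪ (T ∪ (T ∪ Y)).

Both inclusions hold.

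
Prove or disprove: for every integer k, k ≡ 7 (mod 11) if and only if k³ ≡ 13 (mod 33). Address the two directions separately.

(⟹) This fails: take k = 18. Then 18 ≡ 7 (mod 11), but 18³ = 5832 ≡ 24 (mod 33), not 13.

(⟸) Conversely, the residues r modulo 33 with r³ ≡ 13 (mod 33) are exactly {7}, and each is ≡ 7 (mod 11).

Not equivalent: only (⇐) holds.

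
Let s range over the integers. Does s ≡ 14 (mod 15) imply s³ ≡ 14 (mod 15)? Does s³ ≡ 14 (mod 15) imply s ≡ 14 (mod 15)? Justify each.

The biconditional holds.

Converse. Suppose s³ ≡ 14 (mod 15). The only residue r in {0, …, 14} with r³ ≡ 14 (mod 15) is r = 14, so s ≡ 14 (mod 15).

Forward direction. Suppose s ≡ 14 (mod 15). Write s = 15j + 14. Then (15j + 14)³ = 3375j³ + 9450j² + 8820j + 2744 = 15(225j³ + 630j² + 588j + 182) + 14, so s³ ≡ 14 (mod 15).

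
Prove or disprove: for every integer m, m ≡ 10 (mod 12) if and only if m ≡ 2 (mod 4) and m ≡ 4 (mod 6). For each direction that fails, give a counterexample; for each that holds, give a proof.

Converse. If m ≡ 2 (mod 4) and m ≡ 4 (mod 6), then by the Chinese remainder theorem m ≡ 10 (mod 12). This is exactly m ≡ 10 (mod 12).

Forward direction. Suppose m ≡ 10 (mod 12); write m = 12j + 10. Since 4 ∣ 12, reducing mod 4 gives m ≡ 10 ≡ 2 (mod 4); since 6 ∣ 12, reducing mod 6 gives m ≡ 10 ≡ 4 (mod 6).

Equivalent; both directions hold.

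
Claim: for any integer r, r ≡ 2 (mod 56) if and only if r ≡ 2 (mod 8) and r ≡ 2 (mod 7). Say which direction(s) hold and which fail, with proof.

The biconditional holds.

(⇒) Suppose r ≡ 2 (mod 56); write r = 56j + 2. Since 8 ∣ 56, reducing mod 8 gives r ≡ 2 (mod 8); since 7 ∣ 56, reducing mod 7 gives r ≡ 2 (mod 7).

(⇐) Conversely, if r ≡ 2 (mod 8) and r ≡ 2 (mod 7), then by the Chinese remainder theorem r ≡ 2 (mod 56). This is exactly r ≡ 2 (mod 56).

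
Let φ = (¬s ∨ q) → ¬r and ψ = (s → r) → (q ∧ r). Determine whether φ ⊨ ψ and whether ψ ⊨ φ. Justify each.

Forward direction. This fails. Under s = F, r = F, q = F, the left side is true but the right side is false.

Converse. This fails. Under s = F, r = T, q = T, the left side is false but the right side is true.

Both directions fail.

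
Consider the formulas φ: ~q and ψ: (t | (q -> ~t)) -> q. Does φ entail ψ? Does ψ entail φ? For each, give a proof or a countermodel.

(⟹) This fails. Under q = F, t = F, the left side is true but the right side is false.

(⟸) This fails. Under q = T, t = F, the left side is false but the right side is true.

Neither implication holds.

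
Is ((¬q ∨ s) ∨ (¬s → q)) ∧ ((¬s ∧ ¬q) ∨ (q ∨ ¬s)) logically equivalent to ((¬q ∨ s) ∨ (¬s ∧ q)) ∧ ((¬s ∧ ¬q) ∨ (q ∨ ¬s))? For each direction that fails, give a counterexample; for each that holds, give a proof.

(⟹) Assume the antecedent. If q is true, the consequent reduces to true regardless of the other variables. If q is false, the antecedent forces (q = F, s = F), and the consequent holds there. Either way the consequent holds.

(⟸) Assume the antecedent. If q is true, the consequent reduces to true regardless of the other variables. If q is false, the antecedent forces (q = F, s = F), and the consequent holds there. Either way the consequent holds.

The biconditional holds.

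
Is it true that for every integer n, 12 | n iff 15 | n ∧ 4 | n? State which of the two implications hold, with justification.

Not equivalent: only (⇐) holds.

(←) Suppose 15 ∣ n and 4 ∣ n. Any common multiple of 15 and 4 is a multiple of their lcm; here gcd(15, 4) = 1, so lcm(15, 4) = 15·4 = 60, so 60 ∣ n. Since 12 ∣ 60, it follows that 12 ∣ n.

(→) This fails: take n = 12. Certainly 12 ∣ 12, but 15 ∤ 12.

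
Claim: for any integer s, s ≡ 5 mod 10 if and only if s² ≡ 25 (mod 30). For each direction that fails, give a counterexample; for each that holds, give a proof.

[⇒] This fails: take s = 15. Then 15 ≡ 5 (mod 10), but 15² = 225 ≡ 15 (mod 30), not 25.

[⇐] Conversely, the residues r modulo 30 with r² ≡ 25 (mod 30) are exactly {5, 25}, and each is ≡ 5 (mod 10).

The forward direction fails; the converse holds.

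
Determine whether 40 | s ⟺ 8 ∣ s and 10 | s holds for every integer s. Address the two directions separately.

The biconditional holds.

Converse. Suppose 8 ∣ s and 10 ∣ s. Any common multiple of 8 and 10 is a multiple of their lcm; here lcm(8, 10) = 8·10/gcd(8, 10) = 80/2 = 40, so 40 ∣ s.

Forward direction. If 40 ∣ s, write s = 40q. Since 40 = 5·8, s = 8·(5q), so 8 ∣ s; and since 40 = 4·10, s = 10·(4q), so 10 ∣ s.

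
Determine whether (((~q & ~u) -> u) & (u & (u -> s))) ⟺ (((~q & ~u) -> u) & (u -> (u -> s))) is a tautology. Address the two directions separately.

Not equivalent: only (⇒) holds.

(⟹) Assume the antecedent. If s is true, the antecedent forces (s = T, u = T, q = F) or (s = T, u = T, q = T), and the consequent holds there. If s is false, the antecedent cannot hold. Either way the consequent holds.

(⟸) This fails. Under s = F, u = F, q = T, the left side is false but the right side is true.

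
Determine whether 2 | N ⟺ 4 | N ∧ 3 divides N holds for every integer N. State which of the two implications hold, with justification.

Only the reverse direction holds.

(⇐) Suppose 4 ∣ N and 3 ∣ N. Any common multiple of 4 and 3 is a multiple of their lcm; here gcd(4, 3) = 1, so lcm(4, 3) = 4·3 = 12, so 12 ∣ N. Since 2 ∣ 12, it follows that 2 ∣ N.

(⇒) This fails: take N = 2. Certainly 2 ∣ 2, but 4 ∤ 2.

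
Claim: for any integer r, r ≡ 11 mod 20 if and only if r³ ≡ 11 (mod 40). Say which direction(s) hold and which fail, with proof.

Only the converse holds.

(⟸) The residues r modulo 40 with r³ ≡ 11 (mod 40) are exactly {11}, and each is ≡ 11 (mod 20).

(⟹) This fails: take r = 31. Then 31 ≡ 11 (mod 20), but 31³ = 29791 ≡ 31 (mod 40), not 11.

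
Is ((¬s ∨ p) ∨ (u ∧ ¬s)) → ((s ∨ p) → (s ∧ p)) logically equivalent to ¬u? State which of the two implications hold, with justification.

Neither implication holds.

(⇒) This fails. Under u = T, p = F, s = F, the left side is true but the right side is false.

(⇐) This fails. Under u = F, p = T, s = F, the left side is false but the right side is true.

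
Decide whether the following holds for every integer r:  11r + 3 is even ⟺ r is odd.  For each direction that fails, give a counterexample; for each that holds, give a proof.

Both directions hold.

[⇒] Suppose 11r + 3 is even. Since 11 is odd, 11r and r have the same parity, so 11r + 3 ≡ r + 3 (mod 2). As 3 is odd, 11r + 3 is even exactly when r is odd. Thus r is odd.

[⇐] Conversely, suppose r is odd; write r = 2j + 1. Then 11r + 3 = 11·(2j + 1) + 3 = 2·11j + 14, which is even.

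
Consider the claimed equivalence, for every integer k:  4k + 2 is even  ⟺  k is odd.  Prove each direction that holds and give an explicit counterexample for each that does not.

(⇒) This fails: take k = 0. Then 4k + 2 = 2, which is even, yet k = 0 is even, not odd.

(⇐) Suppose k is odd. Since 4 is even, 4k is even for every k, so 4k + 2 has the same parity as 2, which is even. Hence 4k + 2 is even.

Only the converse holds.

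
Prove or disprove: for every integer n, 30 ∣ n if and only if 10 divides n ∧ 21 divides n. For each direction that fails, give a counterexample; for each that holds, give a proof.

Only the converse holds.

Forward direction. This fails: take n = 30. Certainly 30 ∣ 30, but 21 ∤ 30.

Converse. Suppose 10 ∣ n and 21 ∣ n. Any common multiple of 10 and 21 is a multiple of their lcm; here gcd(10, 21) = 1, so lcm(10, 21) = 10·21 = 210, so 210 ∣ n. Since 30 ∣ 210, it follows that 30 ∣ n.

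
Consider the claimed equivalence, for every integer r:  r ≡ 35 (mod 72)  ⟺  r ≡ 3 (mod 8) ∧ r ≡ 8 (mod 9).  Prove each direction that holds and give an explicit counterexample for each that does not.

(→) Suppose r ≡ 35 (mod 72); write r = 72j + 35. Since 8 ∣ 72, reducing mod 8 gives r ≡ 35 ≡ 3 (mod 8); since 9 ∣ 72, reducing mod 9 gives r ≡ 35 ≡ 8 (mod 9).

(←) Conversely, if r ≡ 3 (mod 8) and r ≡ 8 (mod 9), then by the Chinese remainder theorem r ≡ 35 (mod 72). This is exactly r ≡ 35 (mod 72).

Both directions hold; the statement is true.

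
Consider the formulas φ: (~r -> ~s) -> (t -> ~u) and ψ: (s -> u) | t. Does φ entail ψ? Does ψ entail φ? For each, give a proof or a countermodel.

(⟹) This fails. Under r = F, s = T, t = F, u = F, the left side is true but the right side is false.

(⟸) This fails. Under r = F, s = F, t = T, u = T, the left side is false but the right side is true.

Neither direction holds.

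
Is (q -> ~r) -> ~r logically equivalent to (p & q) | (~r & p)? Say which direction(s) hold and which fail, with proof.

[⇒] This fails. Under r = F, q = F, p = F, the left side is true but the right side is false.

[⇐] Assume the antecedent. If r is true, the antecedent forces (r = T, q = T, p = T), and (q -> ~r) -> ~r holds there. If r is false, (q -> ~r) -> ~r reduces to true regardless of the other variables. Either way (q -> ~r) -> ~r holds.

Only the reverse direction holds.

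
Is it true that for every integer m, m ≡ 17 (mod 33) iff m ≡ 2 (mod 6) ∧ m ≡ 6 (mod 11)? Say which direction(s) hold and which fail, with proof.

Forward direction. This fails: m = 17 gives 17 ≡ 17 (mod 33) but 17 ≡ 5 (mod 6), so the conjunction on the right does not hold.

Converse. If m ≡ 2 (mod 6) and m ≡ 6 (mod 11), then by the Chinese remainder theorem m ≡ 50 (mod 66). Since 50 ≡ 17 (mod 33) and 33 ∣ 66, we get m ≡ 17 (mod 33).

(⇒) fails; (⇐) holds.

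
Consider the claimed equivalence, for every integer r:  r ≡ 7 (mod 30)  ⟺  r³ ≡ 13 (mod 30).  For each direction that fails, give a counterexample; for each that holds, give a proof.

Both implications hold.

(⟹) Suppose r ≡ 7 (mod 30). Write r = 30j + 7. Then (30j + 7)³ = 27000j³ + 18900j² + 4410j + 343 = 30(900j³ + 630j² + 147j + 11) + 13, so r³ ≡ 13 (mod 30).

(⟸) Conversely, suppose r³ ≡ 13 (mod 30). The only residue r in {0, …, 29} with r³ ≡ 13 (mod 30) is r = 7, so r ≡ 7 (mod 30).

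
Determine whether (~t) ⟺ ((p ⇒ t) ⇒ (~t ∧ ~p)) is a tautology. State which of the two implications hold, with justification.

Equivalent; both directions hold.

[⇐] Assume the antecedent. If t is true, the antecedent cannot hold. If t is false, ~t reduces to true regardless of the other variables. Either way ~t holds.

[⇒] Assume the antecedent. If t is true, the antecedent cannot hold. If t is false, (p ⇒ t) ⇒ (~t ∧ ~p) reduces to true regardless of the other variables. Either way (p ⇒ t) ⇒ (~t ∧ ~p) holds.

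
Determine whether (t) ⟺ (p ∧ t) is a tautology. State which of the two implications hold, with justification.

Converse. Assume the antecedent. If p is true, the antecedent forces (p = T, t = T), and t holds there. If p is false, the antecedent cannot hold. Either way t holds.

Forward direction. This fails. Under p = F, t = T, the left side is true but the right side is false.

Only the converse holds.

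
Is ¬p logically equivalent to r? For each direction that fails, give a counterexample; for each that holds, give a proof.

(⟹) This fails. Under p = F, r = F, the left side is true but the right side is false.

(⟸) This fails. Under p = T, r = T, the left side is false but the right side is true.

Both directions fail.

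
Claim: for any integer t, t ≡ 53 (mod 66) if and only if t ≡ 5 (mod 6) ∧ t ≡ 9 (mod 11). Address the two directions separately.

(→) Suppose t ≡ 53 (mod 66); write t = 66j + 53. Since 6 ∣ 66, reducing mod 6 gives t ≡ 53 ≡ 5 (mod 6); since 11 ∣ 66, reducing mod 11 gives t ≡ 53 ≡ 9 (mod 11).

(←) Conversely, if t ≡ 5 (mod 6) and t ≡ 9 (mod 11), then by the Chinese remainder theorem t ≡ 53 (mod 66). This is exactly t ≡ 53 (mod 66).

Both directions hold; the statement is true.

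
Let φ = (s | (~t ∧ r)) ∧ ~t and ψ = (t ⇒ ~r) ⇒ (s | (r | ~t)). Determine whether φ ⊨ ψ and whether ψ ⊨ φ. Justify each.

(⇒) holds; (⇐) fails.

[⇐] This fails. Under s = F, r = F, t = F, the left side is false but the right side is true.

[⇒] Assume the antecedent. If s is true, (t ⇒ ~r) ⇒ (s | (r | ~t)) reduces to true regardless of the other variables. If s is false, the antecedent forces (s = F, r = T, t = F), and (t ⇒ ~r) ⇒ (s | (r | ~t)) holds there. Either way (t ⇒ ~r) ⇒ (s | (r | ~t)) holds.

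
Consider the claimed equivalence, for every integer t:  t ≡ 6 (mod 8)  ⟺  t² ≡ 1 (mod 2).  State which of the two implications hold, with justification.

Neither direction holds.

Forward direction. This fails: take t = 6. Then 6 ≡ 6 (mod 8), but 6² = 36 ≡ 0 (mod 2), not 1.

Converse. This fails: take t = 1. Then 1² = 1 ≡ 1 (mod 2), yet 1 ≡ 1 (mod 8), not 6.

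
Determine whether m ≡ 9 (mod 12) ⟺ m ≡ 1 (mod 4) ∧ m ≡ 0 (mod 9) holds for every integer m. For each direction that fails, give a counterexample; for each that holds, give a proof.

(⟹) This fails: m = 21 gives 21 ≡ 9 (mod 12) but 21 ≡ 3 (mod 9), so the conjunction on the right does not hold.

(⟸) Conversely, if m ≡ 1 (mod 4) and m ≡ 0 (mod 9), then by the Chinese remainder theorem m ≡ 9 (mod 36). Since 9 ≡ 9 (mod 12) and 12 ∣ 36, we get m ≡ 9 (mod 12).

Not equivalent: only (⇐) holds.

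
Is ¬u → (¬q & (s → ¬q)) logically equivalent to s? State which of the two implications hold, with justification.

Forward direction. This fails. Under q = F, u = F, s = F, the left side is true but the right side is false.

Converse. This fails. Under q = T, u = F, s = T, the left side is false but the right side is true.

Both directions fail.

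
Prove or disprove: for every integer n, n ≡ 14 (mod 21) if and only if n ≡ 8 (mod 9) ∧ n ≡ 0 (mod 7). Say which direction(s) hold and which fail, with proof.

Only the reverse direction holds.

(⟹) This fails: n = 56 gives 56 ≡ 14 (mod 21) but 56 ≡ 2 (mod 9), so the conjunction on the right does not hold.

(⟸) Conversely, if n ≡ 8 (mod 9) and n ≡ 0 (mod 7), then by the Chinese remainder theorem n ≡ 35 (mod 63). Since 35 ≡ 14 (mod 21) and 21 ∣ 63, we get n ≡ 14 (mod 21).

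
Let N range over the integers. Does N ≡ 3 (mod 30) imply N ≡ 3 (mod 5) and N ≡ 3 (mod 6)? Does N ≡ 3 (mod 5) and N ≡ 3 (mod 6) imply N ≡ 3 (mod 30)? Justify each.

Both implications hold.

(⇒) Suppose N ≡ 3 (mod 30); write N = 30j + 3. Since 5 ∣ 30, reducing mod 5 gives N ≡ 3 (mod 5); since 6 ∣ 30, reducing mod 6 gives N ≡ 3 (mod 6).

(⇐) Conversely, if N ≡ 3 (mod 5) and N ≡ 3 (mod 6), then by the Chinese remainder theorem N ≡ 3 (mod 30). This is exactly N ≡ 3 (mod 30).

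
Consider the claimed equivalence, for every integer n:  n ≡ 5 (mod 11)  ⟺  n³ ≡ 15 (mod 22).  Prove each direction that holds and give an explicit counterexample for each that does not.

(⟹) This fails: take n = 16. Then 16 ≡ 5 (mod 11), but 16³ = 4096 ≡ 4 (mod 22), not 15.

(⟸) Conversely, the residues r modulo 22 with r³ ≡ 15 (mod 22) are exactly {5}, and each is ≡ 5 (mod 11).

Not equivalent: only (⇐) holds.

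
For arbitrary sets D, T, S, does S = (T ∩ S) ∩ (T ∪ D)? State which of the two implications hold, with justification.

(⟸) Let x ∈ (T ∩ S) ∩ (T ∪ D). Then either x ∈ T ∩ S and x ∉ D; or x ∈ D ∩ T ∩ S. In each case x ∈ S, so (T ∩ S) ∩ (T ∪ D) ⊆ S.

(⟹) This inclusion fails. Take D = ∅, T = ∅, S = {1}; then 1 ∈ S but 1 ∉ (T ∩ S) ∩ (T ∪ D).

(⊆) fails; (⊇) holds.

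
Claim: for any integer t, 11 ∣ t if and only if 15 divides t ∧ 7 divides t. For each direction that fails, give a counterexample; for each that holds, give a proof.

(→) This fails: take t = 11. Certainly 11 ∣ 11, but 15 ∤ 11.

(←) This fails: take t = 105. Both 15 ∣ 105 and 7 ∣ 105, yet 105 is not a multiple of 11 (since 105 = 9·11 + 6), so 11 ∤ 105.

Neither implication holds.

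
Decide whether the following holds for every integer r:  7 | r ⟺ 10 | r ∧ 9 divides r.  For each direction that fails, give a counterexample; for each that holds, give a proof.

(⇒) This fails: take r = 7. Certainly 7 ∣ 7, but 10 ∤ 7.

(⇐) This fails: take r = 90. Both 10 ∣ 90 and 9 ∣ 90, yet 90 is not a multiple of 7 (since 90 = 12·7 + 6), so 7 ∤ 90.

(⇒) fails and (⇐) fails.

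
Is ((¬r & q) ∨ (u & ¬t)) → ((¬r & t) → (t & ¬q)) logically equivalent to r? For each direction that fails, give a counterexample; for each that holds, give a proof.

(⇒) fails; (⇐) holds.

[⇒] This fails. Under u = F, t = F, r = F, q = F, the left side is true but the right side is false.

[⇐] Assume the antecedent. If r is true, the consequent reduces to true regardless of the other variables. If r is false, the antecedent cannot hold. Either way the consequent holds.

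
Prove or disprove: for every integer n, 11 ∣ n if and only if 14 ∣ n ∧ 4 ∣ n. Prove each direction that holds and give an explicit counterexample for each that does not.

Neither implication holds.

Forward direction. This fails: take n = 11. Certainly 11 ∣ 11, but 14 ∤ 11.

Converse. This fails: take n = 28. Both 14 ∣ 28 and 4 ∣ 28, yet 28 is not a multiple of 11 (since 28 = 2·11 + 6), so 11 ∤ 28.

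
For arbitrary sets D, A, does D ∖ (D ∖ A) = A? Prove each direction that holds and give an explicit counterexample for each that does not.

(⊆) holds; (⊇) fails.

(⊆) Let x ∈ D ∖ (D ∖ A). Then x ∈ D ∩ A, from which x ∈ A.

(⊇) This inclusion fails. Take D = ∅, A = {1}; then 1 ∈ A but 1 ∉ D ∖ (D ∖ A).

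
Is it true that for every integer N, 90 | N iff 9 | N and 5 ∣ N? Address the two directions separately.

(⟹) If 90 ∣ N, write N = 90q. Since 90 = 10·9, N = 9·(10q), so 9 ∣ N; and since 90 = 18·5, N = 5·(18q), so 5 ∣ N.

(⟸) This fails: take N = 45. Both 9 ∣ 45 and 5 ∣ 45, yet 45 is not a multiple of 90 (since 45 = 0·90 + 45), so 90 ∤ 45.

Only the forward implication holds.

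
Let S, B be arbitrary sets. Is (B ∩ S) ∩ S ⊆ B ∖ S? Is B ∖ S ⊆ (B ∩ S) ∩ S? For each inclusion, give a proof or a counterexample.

(⊆) This inclusion fails. Take S = {1}, B = {1}; then 1 ∈ (B ∩ S) ∩ S but 1 ∉ B ∖ S.

(⊇) This inclusion fails. Take S = ∅, B = {1}; then 1 ∈ B ∖ S but 1 ∉ (B ∩ S) ∩ S.

Both inclusions fail.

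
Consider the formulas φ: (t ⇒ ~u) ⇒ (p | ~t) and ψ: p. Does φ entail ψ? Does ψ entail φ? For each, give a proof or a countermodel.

(⇒) fails; (⇐) holds.

(⇒) This fails. Under u = F, t = F, p = F, the left side is true but the right side is false.

(⇐) Assume the antecedent. If u is true, (t ⇒ ~u) ⇒ (p | ~t) reduces to true regardless of the other variables. If u is false, the antecedent forces (u = F, t = F, p = T) or (u = F, t = T, p = T), and (t ⇒ ~u) ⇒ (p | ~t) holds there. Either way (t ⇒ ~u) ⇒ (p | ~t) holds.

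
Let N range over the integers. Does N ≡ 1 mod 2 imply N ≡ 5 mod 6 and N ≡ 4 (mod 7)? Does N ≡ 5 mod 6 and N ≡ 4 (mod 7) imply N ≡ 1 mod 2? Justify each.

The forward direction fails; the converse holds.

Converse. If N ≡ 5 (mod 6) and N ≡ 4 (mod 7), then by the Chinese remainder theorem N ≡ 11 (mod 42). Since 11 ≡ 1 (mod 2) and 2 ∣ 42, we get N ≡ 1 (mod 2).

Forward direction. This fails: N = 1 gives 1 ≡ 1 (mod 2) but 1 ≡ 1 (mod 6), so the conjunction on the right does not hold.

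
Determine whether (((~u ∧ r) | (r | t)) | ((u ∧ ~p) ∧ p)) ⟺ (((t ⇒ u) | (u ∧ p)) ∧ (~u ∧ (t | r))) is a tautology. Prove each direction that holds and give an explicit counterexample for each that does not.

Only the converse holds.

(→) This fails. Under r = F, p = F, t = T, u = F, the left side is true but the right side is false.

(←) Assume the antecedent. If r is true, the consequent reduces to true regardless of the other variables. If r is false, the antecedent cannot hold. Either way the consequent holds.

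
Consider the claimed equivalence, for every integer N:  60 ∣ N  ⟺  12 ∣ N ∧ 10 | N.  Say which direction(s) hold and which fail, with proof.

(→) If 60 ∣ N, write N = 60q. Since 60 = 5·12, N = 12·(5q), so 12 ∣ N; and since 60 = 6·10, N = 10·(6q), so 10 ∣ N.

(←) Suppose 12 ∣ N and 10 ∣ N. Any common multiple of 12 and 10 is a multiple of their lcm; here lcm(12, 10) = 12·10/gcd(12, 10) = 120/2 = 60, so 60 ∣ N.

Both implications hold.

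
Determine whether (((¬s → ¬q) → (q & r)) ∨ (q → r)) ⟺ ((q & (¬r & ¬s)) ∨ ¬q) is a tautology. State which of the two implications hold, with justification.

Not equivalent: only (⇐) holds.

[⇒] This fails. Under q = T, r = T, s = F, the left side is true but the right side is false.

[⇐] Assume the antecedent. If q is true, the antecedent forces (q = T, r = F, s = F), and the consequent holds there. If q is false, the consequent reduces to true regardless of the other variables. Either way the consequent holds.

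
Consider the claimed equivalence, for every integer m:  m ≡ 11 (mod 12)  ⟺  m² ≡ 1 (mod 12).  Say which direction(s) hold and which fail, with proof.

(⇒) Suppose m ≡ 11 (mod 12). Write m = 12j + 11. Then (12j + 11)² = 144j² + 264j + 121 = 12(12j² + 22j + 10) + 1, so m² ≡ 1 (mod 12).

(⇐) This fails: take m = 1. Then 1² = 1 ≡ 1 (mod 12), yet 1 ≡ 1 (mod 12), not 11.

The forward direction holds; the converse fails.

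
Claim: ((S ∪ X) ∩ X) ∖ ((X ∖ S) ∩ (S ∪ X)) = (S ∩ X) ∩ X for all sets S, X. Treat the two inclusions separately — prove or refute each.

(⟹) Let x ∈ ((S ∪ X) ∩ X) ∖ ((X ∖ S) ∩ (S ∪ X)). Then x ∈ S ∩ X, from which x ∈ (S ∩ X) ∩ X.

(⟸) Let x ∈ (S ∩ X) ∩ X. Then x ∈ S ∩ X, from which x ∈ ((S ∪ X) ∩ X) ∖ ((X ∖ S) ∩ (S ∪ X)).

The two sets are equal.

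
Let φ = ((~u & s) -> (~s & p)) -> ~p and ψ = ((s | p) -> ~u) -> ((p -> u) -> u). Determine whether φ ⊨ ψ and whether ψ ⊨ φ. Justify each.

Neither direction holds.

(→) This fails. Under p = F, u = F, s = F, the left side is true but the right side is false.

(←) This fails. Under p = T, u = F, s = F, the left side is false but the right side is true.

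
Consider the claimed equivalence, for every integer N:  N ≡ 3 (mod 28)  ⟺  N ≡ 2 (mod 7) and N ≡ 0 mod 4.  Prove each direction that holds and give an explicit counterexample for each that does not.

Neither direction holds.

[⇒] This fails: N = 3 gives 3 ≡ 3 (mod 28) but 3 ≡ 3 (mod 7), so the conjunction on the right does not hold.

[⇐] This fails: N = 16 satisfies both congruences on the right (16 ≡ 2 mod 7 and 16 ≡ 0 mod 4) yet 16 ≡ 16 (mod 28), not 3.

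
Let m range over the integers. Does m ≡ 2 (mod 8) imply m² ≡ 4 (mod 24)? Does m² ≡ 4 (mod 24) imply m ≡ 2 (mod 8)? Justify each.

[⇒] This fails: take m = 18. Then 18 ≡ 2 (mod 8), but 18² = 324 ≡ 12 (mod 24), not 4.

[⇐] This fails: take m = 14. Then 14² = 196 ≡ 4 (mod 24), yet 14 ≡ 6 (mod 8), not 2.

Neither implication holds.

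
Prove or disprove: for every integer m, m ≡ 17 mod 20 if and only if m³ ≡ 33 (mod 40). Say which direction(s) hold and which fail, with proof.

(⇒) This fails: take m = 37. Then 37 ≡ 17 (mod 20), but 37³ = 50653 ≡ 13 (mod 40), not 33.

(⇐) Conversely, the residues r modulo 40 with r³ ≡ 33 (mod 40) are exactly {17}, and each is ≡ 17 (mod 20).

Not equivalent: only (⇐) holds.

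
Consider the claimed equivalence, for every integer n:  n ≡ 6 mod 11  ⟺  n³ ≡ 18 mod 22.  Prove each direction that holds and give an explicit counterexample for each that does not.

Only the reverse direction holds.

Forward direction. This fails: take n = 17. Then 17 ≡ 6 (mod 11), but 17³ = 4913 ≡ 7 (mod 22), not 18.

Converse. The residues r modulo 22 with r³ ≡ 18 (mod 22) are exactly {6}, and each is ≡ 6 (mod 11).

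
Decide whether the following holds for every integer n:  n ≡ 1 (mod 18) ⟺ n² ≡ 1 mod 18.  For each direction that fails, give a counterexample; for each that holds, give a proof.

Forward direction. Suppose n ≡ 1 (mod 18). Write n = 18j + 1. Then (18j + 1)² = 324j² + 36j + 1 = 18(18j² + 2j) + 1, so n² ≡ 1 (mod 18).

Converse. This fails: take n = 17. Then 17² = 289 ≡ 1 (mod 18), yet 17 ≡ 17 (mod 18), not 1.

Only the forward direction holds.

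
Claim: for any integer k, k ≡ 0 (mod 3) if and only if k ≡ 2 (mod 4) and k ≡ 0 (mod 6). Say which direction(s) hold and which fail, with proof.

(⇒) fails; (⇐) holds.

(⟹) This fails: k = 0 gives 0 ≡ 0 (mod 3) but 0 ≡ 0 (mod 4), so the conjunction on the right does not hold.

(⟸) Conversely, if k ≡ 2 (mod 4) and k ≡ 0 (mod 6), then by the Chinese remainder theorem k ≡ 6 (mod 12). Since 6 ≡ 0 (mod 3) and 3 ∣ 12, we get k ≡ 0 (mod 3).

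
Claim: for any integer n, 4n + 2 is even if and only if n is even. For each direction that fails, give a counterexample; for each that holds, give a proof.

Converse. Suppose n is even. Since 4 is even, 4n is even for every n, so 4n + 2 has the same parity as 2, which is even. Hence 4n + 2 is even.

Forward direction. This fails: take n = 3. Then 4n + 2 = 14, which is even, yet n = 3 is odd, not even.

Only the reverse direction holds.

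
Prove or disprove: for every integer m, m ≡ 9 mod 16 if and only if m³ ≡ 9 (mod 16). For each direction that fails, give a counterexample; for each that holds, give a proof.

(⇒) Suppose m ≡ 9 mod 16. Write m = 16j + 9. Then (16j + 9)³ = 4096j³ + 6912j² + 3888j + 729 = 16(256j³ + 432j² + 243j + 45) + 9, so m³ ≡ 9 (mod 16).

(⇐) Conversely, suppose m³ ≡ 9 (mod 16). The only residue r in {0, …, 15} with r³ ≡ 9 (mod 16) is r = 9, so m ≡ 9 (mod 16).

Equivalent; both directions hold.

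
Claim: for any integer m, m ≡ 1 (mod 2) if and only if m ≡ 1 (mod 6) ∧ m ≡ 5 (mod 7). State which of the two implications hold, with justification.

[⇒] This fails: m = 1 gives 1 ≡ 1 (mod 2) but 1 ≡ 1 (mod 7), so the conjunction on the right does not hold.

[⇐] Conversely, if m ≡ 1 (mod 6) and m ≡ 5 (mod 7), then by the Chinese remainder theorem m ≡ 19 (mod 42). Since 19 ≡ 1 (mod 2) and 2 ∣ 42, we get m ≡ 1 (mod 2).

The forward direction fails; the converse holds.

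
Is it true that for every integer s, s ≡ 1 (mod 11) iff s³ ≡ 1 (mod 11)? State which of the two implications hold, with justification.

Both implications hold.

(←) For the converse, argue contrapositively. If s ≢ 1 (mod 11), then s is congruent to one of 0, 2, 3, 4, 5, 6, 7, 8, 9, 10 modulo 11, and these give s³ ≡ 0, 8, 5, 9, 4, 7, 2, 6, 3, 10 respectively — never 1.

(→) Suppose s ≡ 1 (mod 11). Write s = 11j + 1. Then (11j + 1)³ = 1331j³ + 363j² + 33j + 1 = 11(121j³ + 33j² + 3j) + 1, so s³ ≡ 1 (mod 11).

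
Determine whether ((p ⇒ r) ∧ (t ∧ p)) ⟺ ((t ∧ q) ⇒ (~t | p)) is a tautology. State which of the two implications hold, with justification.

(⇒) holds; (⇐) fails.

[⇒] Assume the antecedent. If p is true, (t ∧ q) ⇒ (~t | p) reduces to true regardless of the other variables. If p is false, the antecedent cannot hold. Either way (t ∧ q) ⇒ (~t | p) holds.

[⇐] This fails. Under p = F, t = F, q = F, r = F, the left side is false but the right side is true.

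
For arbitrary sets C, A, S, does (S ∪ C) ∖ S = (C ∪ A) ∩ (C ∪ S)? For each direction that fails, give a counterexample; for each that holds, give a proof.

Only the forward inclusion holds.

Forward inclusion. Let x ∈ (S ∪ C) ∖ S. Then either x ∈ C and x ∉ A, S; or x ∈ C ∩ A and x ∉ S. In each case x ∈ (C ∪ A) ∩ (C ∪ S), so (S ∪ C) ∖ S ⊆ (C ∪ A) ∩ (C ∪ S).

Reverse inclusion. This inclusion fails. Take C = {1}, A = ∅, S = {1}; then 1 ∈ (C ∪ A) ∩ (C ∪ S) but 1 ∉ (S ∪ C) ∖ S.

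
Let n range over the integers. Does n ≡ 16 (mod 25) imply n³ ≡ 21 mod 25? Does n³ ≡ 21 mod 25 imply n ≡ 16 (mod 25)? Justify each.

Equivalent; both directions hold.

[⇒] Suppose n ≡ 16 (mod 25). Write n = 25j + 16. Then (25j + 16)³ = 15625j³ + 30000j² + 19200j + 4096 = 25(625j³ + 1200j² + 768j + 163) + 21, so n³ ≡ 21 (mod 25).

[⇐] Conversely, suppose n³ ≡ 21 (mod 25). The only residue r in {0, …, 24} with r³ ≡ 21 (mod 25) is r = 16, so n ≡ 16 (mod 25).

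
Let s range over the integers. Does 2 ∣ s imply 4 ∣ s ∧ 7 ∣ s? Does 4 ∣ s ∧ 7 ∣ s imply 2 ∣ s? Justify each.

[⇒] This fails: take s = 2. Certainly 2 ∣ 2, but 4 ∤ 2.

[⇐] Suppose 4 ∣ s and 7 ∣ s. Any common multiple of 4 and 7 is a multiple of their lcm; here gcd(4, 7) = 1, so lcm(4, 7) = 4·7 = 28, so 28 ∣ s. Since 2 ∣ 28, it follows that 2 ∣ s.

Only the reverse direction holds.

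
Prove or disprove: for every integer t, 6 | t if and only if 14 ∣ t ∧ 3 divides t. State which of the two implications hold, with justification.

(⇒) This fails: take t = 6. Certainly 6 ∣ 6, but 14 ∤ 6.

(⇐) Suppose 14 ∣ t and 3 ∣ t. Any common multiple of 14 and 3 is a multiple of their lcm; here gcd(14, 3) = 1, so lcm(14, 3) = 14·3 = 42, so 42 ∣ t. Since 6 ∣ 42, it follows that 6 ∣ t.

Only the reverse direction holds.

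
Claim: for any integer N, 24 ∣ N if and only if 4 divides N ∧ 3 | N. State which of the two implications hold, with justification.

The forward direction holds; the converse fails.

[⇐] This fails: take N = 12. Both 4 ∣ 12 and 3 ∣ 12, yet 12 is not a multiple of 24 (since 12 = 0·24 + 12), so 24 ∤ 12.

[⇒] If 24 ∣ N, write N = 24q. Since 24 = 6·4, N = 4·(6q), so 4 ∣ N; and since 24 = 8·3, N = 3·(8q), so 3 ∣ N.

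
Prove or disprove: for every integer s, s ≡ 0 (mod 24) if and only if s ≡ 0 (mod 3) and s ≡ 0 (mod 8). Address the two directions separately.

Both implications hold.

Forward direction. Suppose s ≡ 0 (mod 24); write s = 24j + 0. Since 3 ∣ 24, reducing mod 3 gives s ≡ 0 (mod 3); since 8 ∣ 24, reducing mod 8 gives s ≡ 0 (mod 8).

Converse. If s ≡ 0 (mod 3) and s ≡ 0 (mod 8), then by the Chinese remainder theorem s ≡ 0 (mod 24). This is exactly s ≡ 0 (mod 24).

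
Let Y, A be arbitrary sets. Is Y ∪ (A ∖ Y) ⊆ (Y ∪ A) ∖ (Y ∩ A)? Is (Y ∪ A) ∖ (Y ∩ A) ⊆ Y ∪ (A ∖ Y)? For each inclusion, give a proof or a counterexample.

Only the reverse inclusion holds.

(⟹) This inclusion fails. Take Y = {1}, A = {1}; then 1 ∈ Y ∪ (A ∖ Y) but 1 ∉ (Y ∪ A) ∖ (Y ∩ A).

(⟸) Let x ∈ (Y ∪ A) ∖ (Y ∩ A). Then either x ∈ Y and x ∉ A; or x ∈ A and x ∉ Y. In each case x ∈ Y ∪ (A ∖ Y), so (Y ∪ A) ∖ (Y ∩ A) ⊆ Y ∪ (A ∖ Y).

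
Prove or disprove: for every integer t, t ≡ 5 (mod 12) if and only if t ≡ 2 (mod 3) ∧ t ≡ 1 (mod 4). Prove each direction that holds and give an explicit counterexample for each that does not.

Both directions hold; the statement is true.

(⇐) If t ≡ 2 (mod 3) and t ≡ 1 (mod 4), then by the Chinese remainder theorem t ≡ 5 (mod 12). This is exactly t ≡ 5 (mod 12).

(⇒) Suppose t ≡ 5 (mod 12); write t = 12j + 5. Since 3 ∣ 12, reducing mod 3 gives t ≡ 5 ≡ 2 (mod 3); since 4 ∣ 12, reducing mod 4 gives t ≡ 5 ≡ 1 (mod 4).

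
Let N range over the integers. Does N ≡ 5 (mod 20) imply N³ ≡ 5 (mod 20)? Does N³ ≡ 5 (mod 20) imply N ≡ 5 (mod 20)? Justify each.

(→) Suppose N ≡ 5 (mod 20). Write N = 20j + 5. Then (20j + 5)³ = 8000j³ + 6000j² + 1500j + 125 = 20(400j³ + 300j² + 75j + 6) + 5, so N³ ≡ 5 (mod 20).

(←) Conversely, suppose N³ ≡ 5 (mod 20). The only residue r in {0, …, 19} with r³ ≡ 5 (mod 20) is r = 5, so N ≡ 5 (mod 20).

Both directions hold; the statement is true.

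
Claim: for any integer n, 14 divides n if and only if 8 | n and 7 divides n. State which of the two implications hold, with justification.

Only the converse holds.

(⇐) Suppose 8 ∣ n and 7 ∣ n. Any common multiple of 8 and 7 is a multiple of their lcm; here gcd(8, 7) = 1, so lcm(8, 7) = 8·7 = 56, so 56 ∣ n. Since 14 ∣ 56, it follows that 14 ∣ n.

(⇒) This fails: take n = 14. Certainly 14 ∣ 14, but 8 ∤ 14.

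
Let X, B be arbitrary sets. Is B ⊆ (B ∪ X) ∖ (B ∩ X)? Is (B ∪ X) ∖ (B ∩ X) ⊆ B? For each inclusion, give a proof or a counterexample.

Forward inclusion. This inclusion fails. Take X = {1}, B = {1}; then 1 ∈ B but 1 ∉ (B ∪ X) ∖ (B ∩ X).

Reverse inclusion. This inclusion fails. Take X = {1}, B = ∅; then 1 ∈ (B ∪ X) ∖ (B ∩ X) but 1 ∉ B.

Both inclusions fail.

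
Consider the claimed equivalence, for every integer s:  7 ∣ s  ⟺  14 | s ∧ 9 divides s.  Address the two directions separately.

Only the converse holds.

Forward direction. This fails: take s = 7. Certainly 7 ∣ 7, but 14 ∤ 7.

Converse. Suppose 14 ∣ s and 9 ∣ s. Any common multiple of 14 and 9 is a multiple of their lcm; here gcd(14, 9) = 1, so lcm(14, 9) = 14·9 = 126, so 126 ∣ s. Since 7 ∣ 126, it follows that 7 ∣ s.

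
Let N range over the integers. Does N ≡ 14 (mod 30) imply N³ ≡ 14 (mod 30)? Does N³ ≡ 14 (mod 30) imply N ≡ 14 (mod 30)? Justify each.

[⇒] Suppose N ≡ 14 (mod 30). Write N = 30j + 14. Then (30j + 14)³ = 27000j³ + 37800j² + 17640j + 2744 = 30(900j³ + 1260j² + 588j + 91) + 14, so N³ ≡ 14 (mod 30).

[⇐] Conversely, suppose N³ ≡ 14 (mod 30). The only residue r in {0, …, 29} with r³ ≡ 14 (mod 30) is r = 14, so N ≡ 14 (mod 30).

Both directions hold; the statement is true.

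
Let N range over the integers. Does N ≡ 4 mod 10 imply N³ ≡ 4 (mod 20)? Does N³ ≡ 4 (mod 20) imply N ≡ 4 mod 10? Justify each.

Both implications hold.

[⇒] Suppose N ≡ 4 (mod 10). Working modulo 20, N ∈ {4, 14}; for each such r, r³ ≡ 4 (mod 20).

[⇐] Conversely, the residues r modulo 20 with r³ ≡ 4 (mod 20) are exactly {4, 14}, and each is ≡ 4 (mod 10).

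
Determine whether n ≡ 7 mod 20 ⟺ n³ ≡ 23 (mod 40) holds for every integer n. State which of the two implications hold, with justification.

(⇒) This fails: take n = 27. Then 27 ≡ 7 (mod 20), but 27³ = 19683 ≡ 3 (mod 40), not 23.

(⇐) Conversely, the residues r modulo 40 with r³ ≡ 23 (mod 40) are exactly {7}, and each is ≡ 7 (mod 20).

(⇒) fails; (⇐) holds.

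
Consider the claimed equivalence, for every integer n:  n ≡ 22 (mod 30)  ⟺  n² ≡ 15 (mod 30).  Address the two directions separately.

(⇒) This fails: take n = 22. Then 22 ≡ 22 (mod 30), but 22² = 484 ≡ 4 (mod 30), not 15.

(⇐) This fails: take n = 15. Then 15² = 225 ≡ 15 (mod 30), yet 15 ≡ 15 (mod 30), not 22.

Both directions fail.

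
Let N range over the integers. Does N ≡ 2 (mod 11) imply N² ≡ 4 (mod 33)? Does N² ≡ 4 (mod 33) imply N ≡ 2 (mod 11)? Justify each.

Neither direction holds.

(→) This fails: take N = 24. Then 24 ≡ 2 (mod 11), but 24² = 576 ≡ 15 (mod 33), not 4.

(←) This fails: take N = 20. Then 20² = 400 ≡ 4 (mod 33), yet 20 ≡ 9 (mod 11), not 2.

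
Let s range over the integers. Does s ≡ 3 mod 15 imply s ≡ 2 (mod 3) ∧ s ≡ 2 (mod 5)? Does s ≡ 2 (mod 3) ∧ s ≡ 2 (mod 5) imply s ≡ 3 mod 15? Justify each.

(⇒) fails and (⇐) fails.

[⇒] This fails: s = 3 gives 3 ≡ 3 (mod 15) but 3 ≡ 0 (mod 3), so the conjunction on the right does not hold.

[⇐] This fails: s = 2 satisfies both congruences on the right (2 ≡ 2 mod 3 and 2 ≡ 2 mod 5) yet 2 ≡ 2 (mod 15), not 3.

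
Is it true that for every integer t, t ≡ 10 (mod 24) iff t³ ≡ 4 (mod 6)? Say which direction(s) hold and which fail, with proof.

Forward direction. Suppose t ≡ 10 (mod 24). Then t³ ≡ 10³ = 1000 (mod 24), and since 6 ∣ 24, also t³ ≡ 4 (mod 6).

Converse. This fails: take t = 4. Then 4³ = 64 ≡ 4 (mod 6), yet 4 ≡ 4 (mod 24), not 10.

Only the forward implication holds.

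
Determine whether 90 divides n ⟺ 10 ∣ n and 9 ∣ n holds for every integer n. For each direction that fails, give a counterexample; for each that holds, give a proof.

(⇒) If 90 ∣ n, write n = 90q. Since 90 = 9·10, n = 10·(9q), so 10 ∣ n; and since 90 = 10·9, n = 9·(10q), so 9 ∣ n.

(⇐) Suppose 10 ∣ n and 9 ∣ n. Any common multiple of 10 and 9 is a multiple of their lcm; here gcd(10, 9) = 1, so lcm(10, 9) = 10·9 = 90, so 90 ∣ n.

The biconditional holds.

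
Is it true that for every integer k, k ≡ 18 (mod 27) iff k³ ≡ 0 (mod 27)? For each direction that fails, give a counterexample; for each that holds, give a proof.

(⇒) Suppose k ≡ 18 (mod 27). Write k = 27j + 18. Then (27j + 18)³ = 19683j³ + 39366j² + 26244j + 5832 = 27(729j³ + 1458j² + 972j + 216) + 0, so k³ ≡ 0 (mod 27).

(⇐) This fails: take k = 0. Then 0³ = 0 ≡ 0 (mod 27), yet 0 ≡ 0 (mod 27), not 18.

Not equivalent: only (⇒) holds.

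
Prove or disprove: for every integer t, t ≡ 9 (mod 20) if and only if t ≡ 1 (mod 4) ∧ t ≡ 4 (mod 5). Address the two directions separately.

(→) Suppose t ≡ 9 (mod 20); write t = 20j + 9. Since 4 ∣ 20, reducing mod 4 gives t ≡ 9 ≡ 1 (mod 4); since 5 ∣ 20, reducing mod 5 gives t ≡ 9 ≡ 4 (mod 5).

(←) Conversely, if t ≡ 1 (mod 4) and t ≡ 4 (mod 5), then by the Chinese remainder theorem t ≡ 9 (mod 20). This is exactly t ≡ 9 (mod 20).

Both directions hold; the statement is true.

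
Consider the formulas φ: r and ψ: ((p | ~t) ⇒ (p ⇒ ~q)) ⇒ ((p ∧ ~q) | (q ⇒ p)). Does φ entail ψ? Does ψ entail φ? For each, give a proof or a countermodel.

[⇒] This fails. Under q = T, r = T, t = F, p = F, the left side is true but the right side is false.

[⇐] This fails. Under q = F, r = F, t = F, p = F, the left side is false but the right side is true.

(⇒) fails and (⇐) fails.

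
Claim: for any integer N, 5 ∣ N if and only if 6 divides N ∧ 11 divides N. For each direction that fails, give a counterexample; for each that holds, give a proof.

(⇒) This fails: take N = 5. Certainly 5 ∣ 5, but 6 ∤ 5.

(⇐) This fails: take N = 66. Both 6 ∣ 66 and 11 ∣ 66, yet 66 is not a multiple of 5 (since 66 = 13·5 + 1), so 5 ∤ 66.

Neither direction holds.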